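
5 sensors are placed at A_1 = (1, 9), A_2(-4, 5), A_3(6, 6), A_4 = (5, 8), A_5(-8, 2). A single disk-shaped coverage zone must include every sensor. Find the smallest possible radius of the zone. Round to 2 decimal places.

7.28

By Welzl's lemma the MEC is supported by two points (diametrically opposite) or three points (on a circumcircle).
The farthest pair is A_3–A_5 with squared distance 212. The circle on this segment as diameter has centre (-1, 4) and r² = 212/4 = 53.
Check A_1: distance² to centre = 29 ≤ 53, so it lies inside.
All remaining points lie in this disk, and no smaller disk contains both endpoints, so this is the minimum enclosing circle.
r = √53 ≈ 7.28.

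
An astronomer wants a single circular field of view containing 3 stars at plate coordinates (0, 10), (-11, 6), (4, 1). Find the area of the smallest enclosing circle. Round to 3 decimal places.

196.350

Call the three points A, B, C in the order given.
Side lengths²: AB² = 137, AC² = 97, BC² = 250.
Since BC² = 250 ≥ 137 + 97 = 234, the angle opposite BC is not acute, so the smallest enclosing circle has BC as diameter.
Centre = midpoint of BC = (-3.5, 3.5), r² = 250/4 = 62.5.
Area = π·r² = π·62.5 ≈ 196.350.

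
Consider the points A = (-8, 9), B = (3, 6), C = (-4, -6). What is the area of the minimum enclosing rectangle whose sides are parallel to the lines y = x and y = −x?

In coordinates u = x + y, v = x − y the rectangle is axis-aligned; the map (x,y)→(u,v) scales areas by 2.
u-values: 1, 9, -10; range = 9 − (-10) = 19.
v-values: -17, -3, 2; range = 2 − (-17) = 19.
Area = (19 × 19) / 2 = 180.5.

180.5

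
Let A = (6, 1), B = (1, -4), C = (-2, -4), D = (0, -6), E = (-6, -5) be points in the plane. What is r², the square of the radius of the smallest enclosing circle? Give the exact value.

45

A smallest enclosing disk is always determined by at most three of the input points on its boundary.
The farthest pair is A–E with squared distance 180. The circle on this segment as diameter has centre (0, -2) and r² = 180/4 = 45.
Check B: distance² to centre = 5 ≤ 45, so it lies inside.
All remaining points lie in this disk, and no smaller disk contains both endpoints, so this is the minimum enclosing circle.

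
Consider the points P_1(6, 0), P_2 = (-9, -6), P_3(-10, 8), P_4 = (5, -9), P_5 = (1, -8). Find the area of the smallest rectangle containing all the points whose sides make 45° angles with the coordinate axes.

In coordinates u = x + y, v = x − y the rectangle is axis-aligned; the map (x,y)→(u,v) scales areas by 2.
u-values: 6, -15, -2, -4, -7; range = 6 − (-15) = 21.
v-values: 6, -3, -18, 14, 9; range = 14 − (-18) = 32.
Area = (21 × 32) / 2 = 336.

336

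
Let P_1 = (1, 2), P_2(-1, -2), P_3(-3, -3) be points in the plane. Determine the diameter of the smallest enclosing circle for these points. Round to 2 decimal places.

6.40

Side lengths²: P_1P_2² = 20, P_1P_3² = 41, P_2P_3² = 5.
Since P_1P_3² = 41 ≥ 20 + 5 = 25, the angle opposite P_1P_3 is not acute, so the smallest enclosing circle has P_1P_3 as diameter.
Centre = midpoint of P_1P_3 = (-1, -0.5), r² = 41/4 = 10.25.
Diameter = 2r = 2√(10.25) ≈ 6.40.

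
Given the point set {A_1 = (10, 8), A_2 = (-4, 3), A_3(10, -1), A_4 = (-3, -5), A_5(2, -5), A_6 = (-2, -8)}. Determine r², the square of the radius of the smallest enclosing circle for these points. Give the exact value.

100

The farthest pair is A_1–A_6 with squared distance 400. The circle on this segment as diameter has centre (4, 0) and r² = 400/4 = 100.
Check A_2: distance² to centre = 73 ≤ 100, so it lies inside.
All remaining points lie in this disk, and no smaller disk contains both endpoints, so this is the minimum enclosing circle.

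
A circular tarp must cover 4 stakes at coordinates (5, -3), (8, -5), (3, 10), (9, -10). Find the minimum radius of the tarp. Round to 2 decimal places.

10.44

By Welzl's lemma the MEC is supported by two points (diametrically opposite) or three points (on a circumcircle).
The farthest pair is (3, 10)–(9, -10) with squared distance 436. The circle on this segment as diameter has centre (6, 0) and r² = 436/4 = 109.
Check (5, -3): distance² to centre = 10 ≤ 109, so it lies inside.
All remaining points lie in this disk, and no smaller disk contains both endpoints, so this is the minimum enclosing circle.
r = √109 ≈ 10.44.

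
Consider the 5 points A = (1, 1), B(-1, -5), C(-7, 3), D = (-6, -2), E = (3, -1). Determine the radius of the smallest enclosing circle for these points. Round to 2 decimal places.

The minimum enclosing circle is determined by three boundary points: B, C, E.
Their circumcentre is (-16/7, 2/7) with r² = 1450/49.
The farthest remaining point D is at distance² 932/49 ≤ 1450/49.
r = √(1450/49) ≈ 5.44.

5.44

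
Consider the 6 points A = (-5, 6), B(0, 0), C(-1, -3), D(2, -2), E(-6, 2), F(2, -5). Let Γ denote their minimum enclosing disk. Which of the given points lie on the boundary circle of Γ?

By Welzl's lemma the MEC is supported by two points (diametrically opposite) or three points (on a circumcircle).
The farthest pair is A–F with squared distance 170. The circle on this segment as diameter has centre (-1.5, 0.5) and r² = 170/4 = 42.5.
Check B: distance² to centre = 2.5 ≤ 42.5, so it lies inside.
All remaining points lie in this disk, and no smaller disk contains both endpoints, so this is the minimum enclosing circle.
The points at distance exactly r from the centre are A, F — 2 points.

A, F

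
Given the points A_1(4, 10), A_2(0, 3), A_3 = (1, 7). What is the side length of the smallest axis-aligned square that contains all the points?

The bounding box has width 4 and height 7.
An axis-aligned square enclosing the set must have side ≥ max(width, height).
So the minimum side is max(4, 7) = 7.

7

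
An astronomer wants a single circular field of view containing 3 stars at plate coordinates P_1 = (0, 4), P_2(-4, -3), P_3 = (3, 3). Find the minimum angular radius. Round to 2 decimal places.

4.61

Side lengths²: P_1P_2² = 65, P_1P_3² = 10, P_2P_3² = 85.
Since P_2P_3² = 85 ≥ 65 + 10 = 75, the angle opposite P_2P_3 is not acute, so the smallest enclosing circle has P_2P_3 as diameter.
Centre = midpoint of P_2P_3 = (-0.5, 0), r² = 85/4 = 21.25.
r = √(21.25) ≈ 4.61.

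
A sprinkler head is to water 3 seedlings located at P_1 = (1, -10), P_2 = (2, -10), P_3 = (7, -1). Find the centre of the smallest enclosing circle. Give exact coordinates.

(4, -5.5)

Side lengths²: P_1P_2² = 1, P_1P_3² = 117, P_2P_3² = 106.
Since P_1P_3² = 117 ≥ 106 + 1 = 107, the angle opposite P_1P_3 is not acute, so the smallest enclosing circle has P_1P_3 as diameter.
Centre = midpoint of P_1P_3 = (4, -5.5), r² = 117/4 = 29.25.
Centre = (4, -5.5).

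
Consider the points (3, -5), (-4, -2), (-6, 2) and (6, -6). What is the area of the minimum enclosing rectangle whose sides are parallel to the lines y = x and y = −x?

In coordinates u = x + y, v = x − y the rectangle is axis-aligned; the map (x,y)→(u,v) scales areas by 2.
u-values: -2, -6, -4, 0; range = 0 − (-6) = 6.
v-values: 8, -2, -8, 12; range = 12 − (-8) = 20.
Area = (6 × 20) / 2 = 60.

60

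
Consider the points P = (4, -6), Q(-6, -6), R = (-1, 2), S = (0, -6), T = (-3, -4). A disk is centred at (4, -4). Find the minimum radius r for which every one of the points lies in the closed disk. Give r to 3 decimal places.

10.198

The required radius is the distance from (4, -4) to the farthest point.
Squared distances: 4, 104, 61, 20, 49.
Maximum is 104, attained at Q.
r = √104 ≈ 10.198.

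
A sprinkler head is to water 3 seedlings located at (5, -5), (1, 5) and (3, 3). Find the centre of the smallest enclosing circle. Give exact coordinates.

Call the three points A, B, C in the order given.
Side lengths²: AB² = 116, AC² = 68, BC² = 8.
Since AB² = 116 ≥ 68 + 8 = 76, the angle opposite AB is not acute, so the smallest enclosing circle has AB as diameter.
Centre = midpoint of AB = (3, 0), r² = 116/4 = 29.
Centre = (3, 0).

(3, 0)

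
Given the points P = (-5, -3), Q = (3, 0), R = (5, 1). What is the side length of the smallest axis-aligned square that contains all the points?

The bounding box has width 10 and height 4.
An axis-aligned square enclosing the set must have side ≥ max(width, height).
So the minimum side is max(10, 4) = 10.

10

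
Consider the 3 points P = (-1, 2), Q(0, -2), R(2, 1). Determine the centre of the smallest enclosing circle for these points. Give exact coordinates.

Side lengths²: PQ² = 17, PR² = 10, QR² = 13.
Since PQ² = 17 < 13 + 10 = 23, the triangle is acute, so the smallest enclosing circle is the circumcircle.
Circumcentre = (1/22, 3/22), r² = 1105/242.
Centre = (1/22, 3/22).

(1/22, 3/22)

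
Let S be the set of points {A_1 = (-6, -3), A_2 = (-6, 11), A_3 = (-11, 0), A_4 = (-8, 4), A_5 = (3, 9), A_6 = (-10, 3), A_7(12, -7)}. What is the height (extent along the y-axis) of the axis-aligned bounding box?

18

max y = 11, min y = -7, so height = 18.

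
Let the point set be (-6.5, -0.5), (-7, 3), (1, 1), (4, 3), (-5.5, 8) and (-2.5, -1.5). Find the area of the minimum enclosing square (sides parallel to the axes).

The bounding box has width 11 and height 9.5.
An axis-aligned square enclosing the set must have side ≥ max(width, height).
So the minimum side is max(11, 9.5) = 11.
Area = 11² = 121.

121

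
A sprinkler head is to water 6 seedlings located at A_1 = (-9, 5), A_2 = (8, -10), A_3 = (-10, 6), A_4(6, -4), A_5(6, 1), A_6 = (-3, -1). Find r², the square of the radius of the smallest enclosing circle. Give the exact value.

A smallest enclosing disk is always determined by at most three of the input points on its boundary.
The farthest pair is A_2–A_3 with squared distance 580. The circle on this segment as diameter has centre (-1, -2) and r² = 580/4 = 145.
Check A_1: distance² to centre = 113 ≤ 145, so it lies inside.
All remaining points lie in this disk, and no smaller disk contains both endpoints, so this is the minimum enclosing circle.

145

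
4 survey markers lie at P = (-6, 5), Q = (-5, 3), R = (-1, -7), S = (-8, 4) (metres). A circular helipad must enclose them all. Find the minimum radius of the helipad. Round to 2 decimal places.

By Welzl's lemma the MEC is supported by two points (diametrically opposite) or three points (on a circumcircle).
The minimum enclosing circle is determined by three boundary points: P, R, S.
Their circumcentre is (-239/58, -73/58) with r² = 71825/1682.
The farthest remaining point Q is at distance² 31805/1682 ≤ 71825/1682.
r = √(71825/1682) ≈ 6.53.

6.53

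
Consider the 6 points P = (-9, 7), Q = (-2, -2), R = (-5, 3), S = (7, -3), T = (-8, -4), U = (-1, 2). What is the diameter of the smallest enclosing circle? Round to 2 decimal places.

By Welzl's lemma the MEC is supported by two points (diametrically opposite) or three points (on a circumcircle).
The farthest pair is P–S with squared distance 356. The circle on this segment as diameter has centre (-1, 2) and r² = 356/4 = 89.
Check Q: distance² to centre = 17 ≤ 89, so it lies inside.
All remaining points lie in this disk, and no smaller disk contains both endpoints, so this is the minimum enclosing circle.
Diameter = 2r = 2√89 ≈ 18.87.

18.87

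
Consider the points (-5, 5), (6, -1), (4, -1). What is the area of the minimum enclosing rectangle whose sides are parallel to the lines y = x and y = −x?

In coordinates u = x + y, v = x − y the rectangle is axis-aligned; the map (x,y)→(u,v) scales areas by 2.
u-values: 0, 5, 3; range = 5 − 0 = 5.
v-values: -10, 7, 5; range = 7 − (-10) = 17.
Area = (5 × 17) / 2 = 42.5.

42.5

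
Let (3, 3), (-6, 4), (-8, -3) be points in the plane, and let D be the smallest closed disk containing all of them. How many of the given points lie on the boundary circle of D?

Call the three points A, B, C in the order given.
Side lengths²: AB² = 82, AC² = 157, BC² = 53.
Since AC² = 157 ≥ 82 + 53 = 135, the angle opposite AC is not acute, so the smallest enclosing circle has AC as diameter.
Centre = midpoint of AC = (-2.5, 0), r² = 157/4 = 39.25.
The points at distance exactly r from the centre are (3, 3), (-8, -3) — 2 points.

2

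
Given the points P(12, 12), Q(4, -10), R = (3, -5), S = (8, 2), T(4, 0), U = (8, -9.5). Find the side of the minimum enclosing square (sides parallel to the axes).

The bounding box has width 9 and height 22.
An axis-aligned square enclosing the set must have side ≥ max(width, height).
So the minimum side is max(9, 22) = 22.

22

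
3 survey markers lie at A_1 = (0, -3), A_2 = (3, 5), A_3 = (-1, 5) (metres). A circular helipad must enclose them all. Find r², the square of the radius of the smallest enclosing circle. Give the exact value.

18.53515625

Side lengths²: A_1A_2² = 73, A_1A_3² = 65, A_2A_3² = 16.
Since A_1A_2² = 73 < 65 + 16 = 81, the triangle is acute, so the smallest enclosing circle is the circumcircle.
Circumcentre = (1, 1.1875), r² = 18.53515625.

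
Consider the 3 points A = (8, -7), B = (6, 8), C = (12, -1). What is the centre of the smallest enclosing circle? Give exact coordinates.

(7, 0.5)

Side lengths²: AB² = 229, AC² = 52, BC² = 117.
Since AB² = 229 ≥ 117 + 52 = 169, the angle opposite AB is not acute, so the smallest enclosing circle has AB as diameter.
Centre = midpoint of AB = (7, 0.5), r² = 229/4 = 57.25.
Centre = (7, 0.5).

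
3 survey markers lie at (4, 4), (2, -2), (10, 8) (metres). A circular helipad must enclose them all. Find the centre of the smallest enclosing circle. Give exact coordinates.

Call the three points A, B, C in the order given.
Side lengths²: AB² = 40, AC² = 52, BC² = 164.
Since BC² = 164 ≥ 52 + 40 = 92, the angle opposite BC is not acute, so the smallest enclosing circle has BC as diameter.
Centre = midpoint of BC = (6, 3), r² = 164/4 = 41.
Centre = (6, 3).

(6, 3)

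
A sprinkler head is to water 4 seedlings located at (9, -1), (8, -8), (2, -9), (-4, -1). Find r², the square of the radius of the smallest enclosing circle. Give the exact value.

4825/98

The minimum enclosing circle is determined by three boundary points: (9, -1), (8, -8), (-4, -1).
Their circumcentre is (2.5, -51/14) with r² = 4825/98.
The farthest remaining point (2, -9) is at distance² 2837/98 ≤ 4825/98.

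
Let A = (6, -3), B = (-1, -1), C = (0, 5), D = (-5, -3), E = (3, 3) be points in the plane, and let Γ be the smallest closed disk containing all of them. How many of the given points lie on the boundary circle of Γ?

3

The minimum enclosing circle of a finite set is fixed by two of the points (as a diameter) or three (as a circumcircle).
The minimum enclosing circle is determined by three boundary points: A, C, D.
Their circumcentre is (0.5, -0.875) with r² = 34.765625.
The farthest remaining point E is at distance² 21.265625 ≤ 34.765625.
The points at distance exactly r from the centre are A, C, D — 3 points.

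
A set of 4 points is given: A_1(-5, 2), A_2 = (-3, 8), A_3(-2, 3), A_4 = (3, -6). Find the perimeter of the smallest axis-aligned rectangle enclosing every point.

44

Width = max x − min x = 3 − (-5) = 8.
Height = max y − min y = 8 − (-6) = 14.
Perimeter = 2(8 + 14) = 44.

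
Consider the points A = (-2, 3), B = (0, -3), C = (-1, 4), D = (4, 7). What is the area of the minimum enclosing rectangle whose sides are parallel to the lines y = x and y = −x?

In coordinates u = x + y, v = x − y the rectangle is axis-aligned; the map (x,y)→(u,v) scales areas by 2.
u-values: 1, -3, 3, 11; range = 11 − (-3) = 14.
v-values: -5, 3, -5, -3; range = 3 − (-5) = 8.
Area = (14 × 8) / 2 = 56.

56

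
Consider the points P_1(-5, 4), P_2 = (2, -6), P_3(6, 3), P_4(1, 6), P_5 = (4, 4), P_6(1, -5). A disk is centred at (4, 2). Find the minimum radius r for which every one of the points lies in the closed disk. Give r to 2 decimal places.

The required radius is the distance from (4, 2) to the farthest point.
Squared distances: 85, 68, 5, 25, 4, 58.
Maximum is 85, attained at P_1.
r = √85 ≈ 9.22.

9.22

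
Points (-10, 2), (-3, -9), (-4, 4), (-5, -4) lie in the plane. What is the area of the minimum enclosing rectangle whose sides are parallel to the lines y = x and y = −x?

In coordinates u = x + y, v = x − y the rectangle is axis-aligned; the map (x,y)→(u,v) scales areas by 2.
u-values: -8, -12, 0, -9; range = 0 − (-12) = 12.
v-values: -12, 6, -8, -1; range = 6 − (-12) = 18.
Area = (12 × 18) / 2 = 108.

108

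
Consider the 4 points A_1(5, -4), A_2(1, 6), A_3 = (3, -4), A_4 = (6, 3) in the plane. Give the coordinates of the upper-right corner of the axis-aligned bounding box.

(6, 6)

x-range [1, 6], y-range [-4, 6].
The upper-right corner is (6, 6).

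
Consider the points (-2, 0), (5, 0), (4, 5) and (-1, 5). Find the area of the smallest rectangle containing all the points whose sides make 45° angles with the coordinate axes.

In coordinates u = x + y, v = x − y the rectangle is axis-aligned; the map (x,y)→(u,v) scales areas by 2.
u-values: -2, 5, 9, 4; range = 9 − (-2) = 11.
v-values: -2, 5, -1, -6; range = 5 − (-6) = 11.
Area = (11 × 11) / 2 = 60.5.

60.5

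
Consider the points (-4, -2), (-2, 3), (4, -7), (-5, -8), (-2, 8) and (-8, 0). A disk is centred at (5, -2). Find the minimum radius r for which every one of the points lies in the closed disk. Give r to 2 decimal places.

The required radius is the distance from (5, -2) to the farthest point.
Squared distances: 81, 74, 26, 136, 149, 173.
Maximum is 173, attained at (-8, 0).
r = √173 ≈ 13.15.

13.15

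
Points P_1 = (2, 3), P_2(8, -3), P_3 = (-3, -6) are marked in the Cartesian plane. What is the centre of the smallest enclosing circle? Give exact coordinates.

Side lengths²: P_1P_2² = 72, P_1P_3² = 106, P_2P_3² = 130.
Since P_2P_3² = 130 < 106 + 72 = 178, the triangle is acute, so the smallest enclosing circle is the circumcircle.
Circumcentre = (29/14, -41/14), r² = 3445/98.
Centre = (29/14, -41/14).

(29/14, -41/14)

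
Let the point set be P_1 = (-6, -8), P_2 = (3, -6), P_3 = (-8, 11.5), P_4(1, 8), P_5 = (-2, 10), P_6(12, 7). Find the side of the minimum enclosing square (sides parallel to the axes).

The bounding box has width 20 and height 19.5.
An axis-aligned square enclosing the set must have side ≥ max(width, height).
So the minimum side is max(20, 19.5) = 20.

20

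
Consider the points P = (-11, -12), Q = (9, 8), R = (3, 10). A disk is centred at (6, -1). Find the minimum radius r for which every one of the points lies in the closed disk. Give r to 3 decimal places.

20.248

The required radius is the distance from (6, -1) to the farthest point.
Squared distances: 410, 90, 130.
Maximum is 410, attained at P.
r = √410 ≈ 20.248.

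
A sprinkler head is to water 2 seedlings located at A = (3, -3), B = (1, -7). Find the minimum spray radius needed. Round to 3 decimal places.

2.236

The smallest circle enclosing two points has them as diameter endpoints.
Centre = midpoint = (2, -5); r² = |AB|²/4 = 20/4 = 5.
r = √5 ≈ 2.236.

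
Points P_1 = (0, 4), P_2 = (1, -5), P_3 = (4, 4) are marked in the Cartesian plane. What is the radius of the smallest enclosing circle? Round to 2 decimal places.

Side lengths²: P_1P_2² = 82, P_1P_3² = 16, P_2P_3² = 90.
Since P_2P_3² = 90 < 82 + 16 = 98, the triangle is acute, so the smallest enclosing circle is the circumcircle.
Circumcentre = (2, -1/3), r² = 205/9.
r = √(205/9) ≈ 4.77.

4.77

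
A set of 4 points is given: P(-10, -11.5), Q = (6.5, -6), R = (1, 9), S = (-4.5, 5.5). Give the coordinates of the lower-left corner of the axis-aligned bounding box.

(-10, -11.5)

x-range [-10, 6.5], y-range [-11.5, 9].
The lower-left corner is (-10, -11.5).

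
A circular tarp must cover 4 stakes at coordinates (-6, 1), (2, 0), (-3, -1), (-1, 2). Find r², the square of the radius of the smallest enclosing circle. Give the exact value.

A smallest enclosing disk is always determined by at most three of the input points on its boundary.
The farthest pair is (-6, 1)–(2, 0) with squared distance 65. The circle on this segment as diameter has centre (-2, 0.5) and r² = 65/4 = 16.25.
Check (-3, -1): distance² to centre = 3.25 ≤ 16.25, so it lies inside.
All remaining points lie in this disk, and no smaller disk contains both endpoints, so this is the minimum enclosing circle.

16.25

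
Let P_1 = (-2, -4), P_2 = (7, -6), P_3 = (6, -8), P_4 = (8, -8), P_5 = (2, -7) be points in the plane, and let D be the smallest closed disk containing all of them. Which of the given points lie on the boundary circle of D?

P_1, P_4

A smallest enclosing disk is always determined by at most three of the input points on its boundary.
The farthest pair is P_1–P_4 with squared distance 116. The circle on this segment as diameter has centre (3, -6) and r² = 116/4 = 29.
Check P_2: distance² to centre = 16 ≤ 29, so it lies inside.
All remaining points lie in this disk, and no smaller disk contains both endpoints, so this is the minimum enclosing circle.
The points at distance exactly r from the centre are P_1, P_4 — 2 points.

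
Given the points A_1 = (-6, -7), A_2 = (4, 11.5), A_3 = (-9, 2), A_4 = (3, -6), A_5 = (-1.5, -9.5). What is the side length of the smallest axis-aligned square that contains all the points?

21

The bounding box has width 13 and height 21.
An axis-aligned square enclosing the set must have side ≥ max(width, height).
So the minimum side is max(13, 21) = 21.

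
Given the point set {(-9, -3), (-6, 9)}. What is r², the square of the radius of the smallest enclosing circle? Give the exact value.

The smallest circle enclosing two points has them as diameter endpoints.
Centre = midpoint = (-7.5, 3); r² = |(-9, -3)−(-6, 9)|²/4 = 153/4 = 38.25.

38.25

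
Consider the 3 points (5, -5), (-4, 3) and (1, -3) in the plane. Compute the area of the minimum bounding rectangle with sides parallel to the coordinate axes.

x ranges over [-4, 5], width 9.
y ranges over [-5, 3], height 8.
Area = 9 × 8 = 72.

72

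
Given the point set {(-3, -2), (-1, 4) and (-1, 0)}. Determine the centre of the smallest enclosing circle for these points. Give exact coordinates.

Call the three points A, B, C in the order given.
Side lengths²: AB² = 40, AC² = 8, BC² = 16.
Since AB² = 40 ≥ 16 + 8 = 24, the angle opposite AB is not acute, so the smallest enclosing circle has AB as diameter.
Centre = midpoint of AB = (-2, 1), r² = 40/4 = 10.
Centre = (-2, 1).

(-2, 1)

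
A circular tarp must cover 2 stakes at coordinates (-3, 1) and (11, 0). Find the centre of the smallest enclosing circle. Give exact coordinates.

(4, 0.5)

The smallest circle enclosing two points has them as diameter endpoints.
Centre = midpoint = (4, 0.5); r² = |(-3, 1)−(11, 0)|²/4 = 197/4 = 49.25.
Centre = (4, 0.5).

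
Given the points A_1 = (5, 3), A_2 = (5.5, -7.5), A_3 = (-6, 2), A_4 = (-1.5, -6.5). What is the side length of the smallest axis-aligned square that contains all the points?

The bounding box has width 11.5 and height 10.5.
An axis-aligned square enclosing the set must have side ≥ max(width, height).
So the minimum side is max(11.5, 10.5) = 11.5.

11.5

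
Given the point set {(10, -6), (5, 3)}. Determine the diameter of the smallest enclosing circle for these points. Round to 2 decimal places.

The smallest circle enclosing two points has them as diameter endpoints.
Centre = midpoint = (7.5, -1.5); r² = |(10, -6)−(5, 3)|²/4 = 106/4 = 26.5.
Diameter = 2r = 2√(26.5) ≈ 10.30.

10.30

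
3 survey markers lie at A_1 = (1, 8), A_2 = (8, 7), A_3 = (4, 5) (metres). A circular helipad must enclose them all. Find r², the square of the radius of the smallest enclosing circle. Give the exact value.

Side lengths²: A_1A_2² = 50, A_1A_3² = 18, A_2A_3² = 20.
Since A_1A_2² = 50 ≥ 20 + 18 = 38, the angle opposite A_1A_2 is not acute, so the smallest enclosing circle has A_1A_2 as diameter.
Centre = midpoint of A_1A_2 = (4.5, 7.5), r² = 50/4 = 12.5.

12.5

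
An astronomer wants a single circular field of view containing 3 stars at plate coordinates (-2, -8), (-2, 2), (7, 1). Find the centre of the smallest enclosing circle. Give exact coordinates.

Call the three points A, B, C in the order given.
Side lengths²: AB² = 100, AC² = 162, BC² = 82.
Since AC² = 162 < 100 + 82 = 182, the triangle is acute, so the smallest enclosing circle is the circumcircle.
Circumcentre = (2, -3), r² = 41.
Centre = (2, -3).

(2, -3)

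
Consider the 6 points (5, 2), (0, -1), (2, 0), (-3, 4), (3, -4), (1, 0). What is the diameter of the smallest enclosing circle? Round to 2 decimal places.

By Welzl's lemma the MEC is supported by two points (diametrically opposite) or three points (on a circumcircle).
The minimum enclosing circle is determined by three boundary points: (5, 2), (-3, 4), (3, -4).
Their circumcentre is (4/13, 3/13) with r² = 4250/169.
The farthest remaining point (2, 0) is at distance² 493/169 ≤ 4250/169.
Diameter = 2r = 2√(4250/169) ≈ 10.03.

10.03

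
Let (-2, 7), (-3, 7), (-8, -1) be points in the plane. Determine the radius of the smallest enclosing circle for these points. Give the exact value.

5

Call the three points A, B, C in the order given.
Side lengths²: AB² = 1, AC² = 100, BC² = 89.
Since AC² = 100 ≥ 89 + 1 = 90, the angle opposite AC is not acute, so the smallest enclosing circle has AC as diameter.
Centre = midpoint of AC = (-5, 3), r² = 100/4 = 25.
r = √25 = 5.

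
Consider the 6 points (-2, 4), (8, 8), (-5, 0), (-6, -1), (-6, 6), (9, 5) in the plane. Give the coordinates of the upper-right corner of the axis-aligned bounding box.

x-range [-6, 9], y-range [-1, 8].
The upper-right corner is (9, 8).

(9, 8)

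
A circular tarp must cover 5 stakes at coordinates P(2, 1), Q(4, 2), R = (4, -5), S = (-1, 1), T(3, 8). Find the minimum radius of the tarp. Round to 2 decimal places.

The farthest pair is R–T with squared distance 170. The circle on this segment as diameter has centre (3.5, 1.5) and r² = 170/4 = 42.5.
Check P: distance² to centre = 2.5 ≤ 42.5, so it lies inside.
All remaining points lie in this disk, and no smaller disk contains both endpoints, so this is the minimum enclosing circle.
r = √(42.5) ≈ 6.52.

6.52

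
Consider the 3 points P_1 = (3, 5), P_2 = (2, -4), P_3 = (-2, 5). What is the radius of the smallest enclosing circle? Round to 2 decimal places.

4.95

Side lengths²: P_1P_2² = 82, P_1P_3² = 25, P_2P_3² = 97.
Since P_2P_3² = 97 < 82 + 25 = 107, the triangle is acute, so the smallest enclosing circle is the circumcircle.
Circumcentre = (0.5, 13/18), r² = 3977/162.
r = √(3977/162) ≈ 4.95.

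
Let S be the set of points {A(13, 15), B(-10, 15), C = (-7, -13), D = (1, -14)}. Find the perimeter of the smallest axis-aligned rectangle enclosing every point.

Width = max x − min x = 13 − (-10) = 23.
Height = max y − min y = 15 − (-14) = 29.
Perimeter = 2(23 + 29) = 104.

104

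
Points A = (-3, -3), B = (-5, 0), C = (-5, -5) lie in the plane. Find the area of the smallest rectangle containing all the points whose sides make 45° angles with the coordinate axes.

In coordinates u = x + y, v = x − y the rectangle is axis-aligned; the map (x,y)→(u,v) scales areas by 2.
u-values: -6, -5, -10; range = -5 − (-10) = 5.
v-values: 0, -5, 0; range = 0 − (-5) = 5.
Area = (5 × 5) / 2 = 12.5.

12.5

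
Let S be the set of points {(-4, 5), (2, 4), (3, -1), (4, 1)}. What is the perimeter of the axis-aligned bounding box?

Width = max x − min x = 4 − (-4) = 8.
Height = max y − min y = 5 − (-1) = 6.
Perimeter = 2(8 + 6) = 28.

28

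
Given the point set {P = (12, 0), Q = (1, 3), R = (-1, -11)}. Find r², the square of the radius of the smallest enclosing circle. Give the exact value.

73.6328125

Side lengths²: PQ² = 130, PR² = 290, QR² = 200.
Since PR² = 290 < 200 + 130 = 330, the triangle is acute, so the smallest enclosing circle is the circumcircle.
Circumcentre = (4.8125, -4.6875), r² = 73.6328125.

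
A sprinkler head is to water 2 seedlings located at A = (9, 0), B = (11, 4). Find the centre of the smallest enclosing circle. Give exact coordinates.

The smallest circle enclosing two points has them as diameter endpoints.
Centre = midpoint = (10, 2); r² = |AB|²/4 = 20/4 = 5.
Centre = (10, 2).

(10, 2)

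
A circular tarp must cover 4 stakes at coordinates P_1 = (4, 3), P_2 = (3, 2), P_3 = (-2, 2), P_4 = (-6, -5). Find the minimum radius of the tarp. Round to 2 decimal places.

6.40

The minimum enclosing circle of a finite set is fixed by two of the points (as a diameter) or three (as a circumcircle).
The farthest pair is P_1–P_4 with squared distance 164. The circle on this segment as diameter has centre (-1, -1) and r² = 164/4 = 41.
Check P_2: distance² to centre = 25 ≤ 41, so it lies inside.
All remaining points lie in this disk, and no smaller disk contains both endpoints, so this is the minimum enclosing circle.
r = √41 ≈ 6.40.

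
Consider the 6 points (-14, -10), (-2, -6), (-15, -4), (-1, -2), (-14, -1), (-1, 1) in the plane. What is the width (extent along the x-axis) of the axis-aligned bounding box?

max x = -1, min x = -15, so width = 14.

14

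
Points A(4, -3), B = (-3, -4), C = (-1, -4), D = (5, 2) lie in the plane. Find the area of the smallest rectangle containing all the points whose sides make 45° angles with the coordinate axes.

In coordinates u = x + y, v = x − y the rectangle is axis-aligned; the map (x,y)→(u,v) scales areas by 2.
u-values: 1, -7, -5, 7; range = 7 − (-7) = 14.
v-values: 7, 1, 3, 3; range = 7 − 1 = 6.
Area = (14 × 6) / 2 = 42.

42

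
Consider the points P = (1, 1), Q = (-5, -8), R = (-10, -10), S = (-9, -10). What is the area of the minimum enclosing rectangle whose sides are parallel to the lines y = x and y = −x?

In coordinates u = x + y, v = x − y the rectangle is axis-aligned; the map (x,y)→(u,v) scales areas by 2.
u-values: 2, -13, -20, -19; range = 2 − (-20) = 22.
v-values: 0, 3, 0, 1; range = 3 − 0 = 3.
Area = (22 × 3) / 2 = 33.

33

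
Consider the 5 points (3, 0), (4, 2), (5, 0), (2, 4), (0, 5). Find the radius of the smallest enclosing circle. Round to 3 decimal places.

3.536

The minimum enclosing circle of a finite set is fixed by two of the points (as a diameter) or three (as a circumcircle).
The farthest pair is (5, 0)–(0, 5) with squared distance 50. The circle on this segment as diameter has centre (2.5, 2.5) and r² = 50/4 = 12.5.
Check (3, 0): distance² to centre = 6.5 ≤ 12.5, so it lies inside.
All remaining points lie in this disk, and no smaller disk contains both endpoints, so this is the minimum enclosing circle.
r = √(12.5) ≈ 3.536.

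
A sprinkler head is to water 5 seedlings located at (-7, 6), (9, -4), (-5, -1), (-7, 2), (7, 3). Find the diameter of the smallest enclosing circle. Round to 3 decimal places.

The minimum enclosing circle of a finite set is fixed by two of the points (as a diameter) or three (as a circumcircle).
The farthest pair is (-7, 6)–(9, -4) with squared distance 356. The circle on this segment as diameter has centre (1, 1) and r² = 356/4 = 89.
Check (-5, -1): distance² to centre = 40 ≤ 89, so it lies inside.
All remaining points lie in this disk, and no smaller disk contains both endpoints, so this is the minimum enclosing circle.
Diameter = 2r = 2√89 ≈ 18.868.

18.868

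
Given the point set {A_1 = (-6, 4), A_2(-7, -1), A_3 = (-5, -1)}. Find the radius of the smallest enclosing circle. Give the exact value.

2.6

Side lengths²: A_1A_2² = 26, A_1A_3² = 26, A_2A_3² = 4.
Since A_1A_3² = 26 < 26 + 4 = 30, the triangle is acute, so the smallest enclosing circle is the circumcircle.
Circumcentre = (-6, 1.4), r² = 6.76.
r = √(6.76) = 2.6.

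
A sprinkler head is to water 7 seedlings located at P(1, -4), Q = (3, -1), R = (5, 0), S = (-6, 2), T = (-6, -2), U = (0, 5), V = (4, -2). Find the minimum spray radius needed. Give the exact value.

125/22

By Welzl's lemma the MEC is supported by two points (diametrically opposite) or three points (on a circumcircle).
The minimum enclosing circle is determined by three boundary points: R, S, T.
Their circumcentre is (-15/22, 0) with r² = 15625/484.
The farthest remaining point V is at distance² 12545/484 ≤ 15625/484.
r = √(15625/484) = 125/22.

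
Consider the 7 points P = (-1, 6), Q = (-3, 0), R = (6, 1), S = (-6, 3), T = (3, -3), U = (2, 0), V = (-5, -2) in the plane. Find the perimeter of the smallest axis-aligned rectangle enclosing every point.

42

Width = max x − min x = 6 − (-6) = 12.
Height = max y − min y = 6 − (-3) = 9.
Perimeter = 2(12 + 9) = 42.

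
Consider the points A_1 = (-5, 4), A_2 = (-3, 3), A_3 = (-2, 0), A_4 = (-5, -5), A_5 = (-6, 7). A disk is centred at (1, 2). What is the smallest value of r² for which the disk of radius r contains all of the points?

85

The required radius is the distance from (1, 2) to the farthest point.
Squared distances: 40, 17, 13, 85, 74.
Maximum is 85, attained at A_4.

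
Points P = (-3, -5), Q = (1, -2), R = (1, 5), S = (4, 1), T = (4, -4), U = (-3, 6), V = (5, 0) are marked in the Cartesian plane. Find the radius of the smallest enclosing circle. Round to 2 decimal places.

By Welzl's lemma the MEC is supported by two points (diametrically opposite) or three points (on a circumcircle).
The minimum enclosing circle is determined by three boundary points: P, T, U.
Their circumcentre is (-3/14, 0.5) with r² = 3725/98.
The farthest remaining point V is at distance² 2689/98 ≤ 3725/98.
r = √(3725/98) ≈ 6.17.

6.17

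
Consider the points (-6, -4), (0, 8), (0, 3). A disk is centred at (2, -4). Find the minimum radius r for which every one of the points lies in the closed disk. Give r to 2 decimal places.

The required radius is the distance from (2, -4) to the farthest point.
Squared distances: 64, 148, 53.
Maximum is 148, attained at (0, 8).
r = √148 ≈ 12.17.

12.17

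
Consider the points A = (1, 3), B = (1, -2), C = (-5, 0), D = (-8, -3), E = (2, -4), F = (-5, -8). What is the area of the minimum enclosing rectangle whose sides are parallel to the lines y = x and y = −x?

93.5

In coordinates u = x + y, v = x − y the rectangle is axis-aligned; the map (x,y)→(u,v) scales areas by 2.
u-values: 4, -1, -5, -11, -2, -13; range = 4 − (-13) = 17.
v-values: -2, 3, -5, -5, 6, 3; range = 6 − (-5) = 11.
Area = (17 × 11) / 2 = 93.5.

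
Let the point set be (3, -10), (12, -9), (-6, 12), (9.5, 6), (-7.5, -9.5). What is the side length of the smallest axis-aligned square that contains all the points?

22

The bounding box has width 19.5 and height 22.
An axis-aligned square enclosing the set must have side ≥ max(width, height).
So the minimum side is max(19.5, 22) = 22.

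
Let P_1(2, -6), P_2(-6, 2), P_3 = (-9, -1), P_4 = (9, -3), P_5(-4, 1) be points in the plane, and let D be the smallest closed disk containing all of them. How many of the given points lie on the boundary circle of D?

2

The minimum enclosing circle of a finite set is fixed by two of the points (as a diameter) or three (as a circumcircle).
The farthest pair is P_3–P_4 with squared distance 328. The circle on this segment as diameter has centre (0, -2) and r² = 328/4 = 82.
Check P_1: distance² to centre = 20 ≤ 82, so it lies inside.
All remaining points lie in this disk, and no smaller disk contains both endpoints, so this is the minimum enclosing circle.
The points at distance exactly r from the centre are P_3, P_4 — 2 points.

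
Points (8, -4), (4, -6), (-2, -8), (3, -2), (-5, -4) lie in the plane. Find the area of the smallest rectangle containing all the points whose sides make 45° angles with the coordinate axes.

91

In coordinates u = x + y, v = x − y the rectangle is axis-aligned; the map (x,y)→(u,v) scales areas by 2.
u-values: 4, -2, -10, 1, -9; range = 4 − (-10) = 14.
v-values: 12, 10, 6, 5, -1; range = 12 − (-1) = 13.
Area = (14 × 13) / 2 = 91.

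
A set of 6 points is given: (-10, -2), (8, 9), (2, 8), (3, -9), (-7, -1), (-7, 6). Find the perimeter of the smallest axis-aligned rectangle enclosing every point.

72

Width = max x − min x = 8 − (-10) = 18.
Height = max y − min y = 9 − (-9) = 18.
Perimeter = 2(18 + 18) = 72.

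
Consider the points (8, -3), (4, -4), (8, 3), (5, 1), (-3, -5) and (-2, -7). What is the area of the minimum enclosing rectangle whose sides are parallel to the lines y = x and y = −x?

In coordinates u = x + y, v = x − y the rectangle is axis-aligned; the map (x,y)→(u,v) scales areas by 2.
u-values: 5, 0, 11, 6, -8, -9; range = 11 − (-9) = 20.
v-values: 11, 8, 5, 4, 2, 5; range = 11 − 2 = 9.
Area = (20 × 9) / 2 = 90.

90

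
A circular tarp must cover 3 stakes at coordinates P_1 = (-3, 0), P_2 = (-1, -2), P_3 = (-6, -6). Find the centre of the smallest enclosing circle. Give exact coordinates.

(-25/6, -19/6)

Side lengths²: P_1P_2² = 8, P_1P_3² = 45, P_2P_3² = 41.
Since P_1P_3² = 45 < 41 + 8 = 49, the triangle is acute, so the smallest enclosing circle is the circumcircle.
Circumcentre = (-25/6, -19/6), r² = 205/18.
Centre = (-25/6, -19/6).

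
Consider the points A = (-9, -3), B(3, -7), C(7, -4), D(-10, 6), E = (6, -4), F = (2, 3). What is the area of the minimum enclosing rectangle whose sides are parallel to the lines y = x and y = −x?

229.5

In coordinates u = x + y, v = x − y the rectangle is axis-aligned; the map (x,y)→(u,v) scales areas by 2.
u-values: -12, -4, 3, -4, 2, 5; range = 5 − (-12) = 17.
v-values: -6, 10, 11, -16, 10, -1; range = 11 − (-16) = 27.
Area = (17 × 27) / 2 = 229.5.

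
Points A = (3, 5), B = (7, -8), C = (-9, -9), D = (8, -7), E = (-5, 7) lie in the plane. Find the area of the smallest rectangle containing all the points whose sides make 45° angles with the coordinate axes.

351

In coordinates u = x + y, v = x − y the rectangle is axis-aligned; the map (x,y)→(u,v) scales areas by 2.
u-values: 8, -1, -18, 1, 2; range = 8 − (-18) = 26.
v-values: -2, 15, 0, 15, -12; range = 15 − (-12) = 27.
Area = (26 × 27) / 2 = 351.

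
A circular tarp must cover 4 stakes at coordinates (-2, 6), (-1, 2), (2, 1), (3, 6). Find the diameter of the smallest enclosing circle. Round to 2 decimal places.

By Welzl's lemma the MEC is supported by two points (diametrically opposite) or three points (on a circumcircle).
The minimum enclosing circle is determined by three boundary points: (-2, 6), (2, 1), (3, 6).
Their circumcentre is (0.5, 3.9) with r² = 10.66.
The farthest remaining point (-1, 2) is at distance² 5.86 ≤ 10.66.
Diameter = 2r = 2√(10.66) ≈ 6.53.

6.53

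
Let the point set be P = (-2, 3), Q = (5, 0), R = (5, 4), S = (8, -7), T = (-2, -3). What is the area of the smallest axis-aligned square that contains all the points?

121

The bounding box has width 10 and height 11.
An axis-aligned square enclosing the set must have side ≥ max(width, height).
So the minimum side is max(10, 11) = 11.
Area = 11² = 121.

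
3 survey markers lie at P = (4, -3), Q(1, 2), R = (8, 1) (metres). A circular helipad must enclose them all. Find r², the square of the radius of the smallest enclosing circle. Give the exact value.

Side lengths²: PQ² = 34, PR² = 32, QR² = 50.
Since QR² = 50 < 34 + 32 = 66, the triangle is acute, so the smallest enclosing circle is the circumcircle.
Circumcentre = (4.375, 0.625), r² = 13.28125.

13.28125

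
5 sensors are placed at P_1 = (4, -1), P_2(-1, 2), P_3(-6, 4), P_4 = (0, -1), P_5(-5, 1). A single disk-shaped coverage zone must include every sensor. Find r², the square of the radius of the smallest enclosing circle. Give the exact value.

The farthest pair is P_1–P_3 with squared distance 125. The circle on this segment as diameter has centre (-1, 1.5) and r² = 125/4 = 31.25.
Check P_2: distance² to centre = 0.25 ≤ 31.25, so it lies inside.
All remaining points lie in this disk, and no smaller disk contains both endpoints, so this is the minimum enclosing circle.

31.25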